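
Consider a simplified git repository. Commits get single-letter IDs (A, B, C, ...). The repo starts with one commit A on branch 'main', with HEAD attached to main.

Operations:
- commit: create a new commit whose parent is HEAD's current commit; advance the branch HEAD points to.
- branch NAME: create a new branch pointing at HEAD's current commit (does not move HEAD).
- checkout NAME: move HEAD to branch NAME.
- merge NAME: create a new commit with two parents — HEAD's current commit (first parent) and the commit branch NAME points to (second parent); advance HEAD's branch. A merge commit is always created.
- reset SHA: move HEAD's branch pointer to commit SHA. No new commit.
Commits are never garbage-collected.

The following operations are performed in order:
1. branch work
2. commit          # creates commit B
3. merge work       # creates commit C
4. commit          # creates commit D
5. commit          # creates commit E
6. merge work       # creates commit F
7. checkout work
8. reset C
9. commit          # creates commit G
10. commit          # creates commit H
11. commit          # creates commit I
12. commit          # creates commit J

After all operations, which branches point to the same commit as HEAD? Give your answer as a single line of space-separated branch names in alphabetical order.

Answer: work

Derivation:
After op 1 (branch): HEAD=main@A [main=A work=A]
After op 2 (commit): HEAD=main@B [main=B work=A]
After op 3 (merge): HEAD=main@C [main=C work=A]
After op 4 (commit): HEAD=main@D [main=D work=A]
After op 5 (commit): HEAD=main@E [main=E work=A]
After op 6 (merge): HEAD=main@F [main=F work=A]
After op 7 (checkout): HEAD=work@A [main=F work=A]
After op 8 (reset): HEAD=work@C [main=F work=C]
After op 9 (commit): HEAD=work@G [main=F work=G]
After op 10 (commit): HEAD=work@H [main=F work=H]
After op 11 (commit): HEAD=work@I [main=F work=I]
After op 12 (commit): HEAD=work@J [main=F work=J]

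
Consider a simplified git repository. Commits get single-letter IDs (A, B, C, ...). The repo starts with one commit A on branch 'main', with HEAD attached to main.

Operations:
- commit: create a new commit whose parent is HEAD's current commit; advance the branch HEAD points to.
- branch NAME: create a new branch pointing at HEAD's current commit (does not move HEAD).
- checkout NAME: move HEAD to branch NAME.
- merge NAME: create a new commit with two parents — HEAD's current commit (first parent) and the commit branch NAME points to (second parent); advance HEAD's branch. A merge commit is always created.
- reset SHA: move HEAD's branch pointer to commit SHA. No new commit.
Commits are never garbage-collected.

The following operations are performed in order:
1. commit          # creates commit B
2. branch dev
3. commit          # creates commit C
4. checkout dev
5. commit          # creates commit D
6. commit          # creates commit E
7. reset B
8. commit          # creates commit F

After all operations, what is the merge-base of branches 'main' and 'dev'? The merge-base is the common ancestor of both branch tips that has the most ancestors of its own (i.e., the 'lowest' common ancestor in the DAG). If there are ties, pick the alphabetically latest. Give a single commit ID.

Answer: B

Derivation:
After op 1 (commit): HEAD=main@B [main=B]
After op 2 (branch): HEAD=main@B [dev=B main=B]
After op 3 (commit): HEAD=main@C [dev=B main=C]
After op 4 (checkout): HEAD=dev@B [dev=B main=C]
After op 5 (commit): HEAD=dev@D [dev=D main=C]
After op 6 (commit): HEAD=dev@E [dev=E main=C]
After op 7 (reset): HEAD=dev@B [dev=B main=C]
After op 8 (commit): HEAD=dev@F [dev=F main=C]
ancestors(main=C): ['A', 'B', 'C']
ancestors(dev=F): ['A', 'B', 'F']
common: ['A', 'B']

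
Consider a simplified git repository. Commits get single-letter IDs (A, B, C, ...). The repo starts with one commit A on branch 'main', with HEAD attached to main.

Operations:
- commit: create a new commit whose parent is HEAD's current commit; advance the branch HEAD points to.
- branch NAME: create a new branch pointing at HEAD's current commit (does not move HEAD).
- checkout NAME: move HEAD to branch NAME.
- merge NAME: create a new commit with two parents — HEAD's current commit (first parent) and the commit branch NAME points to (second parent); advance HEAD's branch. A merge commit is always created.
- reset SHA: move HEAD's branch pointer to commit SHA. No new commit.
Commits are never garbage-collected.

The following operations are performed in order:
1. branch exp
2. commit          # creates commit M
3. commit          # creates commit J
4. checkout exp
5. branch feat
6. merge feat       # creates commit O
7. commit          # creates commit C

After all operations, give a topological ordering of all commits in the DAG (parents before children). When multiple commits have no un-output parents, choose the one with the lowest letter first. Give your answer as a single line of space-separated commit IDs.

After op 1 (branch): HEAD=main@A [exp=A main=A]
After op 2 (commit): HEAD=main@M [exp=A main=M]
After op 3 (commit): HEAD=main@J [exp=A main=J]
After op 4 (checkout): HEAD=exp@A [exp=A main=J]
After op 5 (branch): HEAD=exp@A [exp=A feat=A main=J]
After op 6 (merge): HEAD=exp@O [exp=O feat=A main=J]
After op 7 (commit): HEAD=exp@C [exp=C feat=A main=J]
commit A: parents=[]
commit C: parents=['O']
commit J: parents=['M']
commit M: parents=['A']
commit O: parents=['A', 'A']

Answer: A M J O C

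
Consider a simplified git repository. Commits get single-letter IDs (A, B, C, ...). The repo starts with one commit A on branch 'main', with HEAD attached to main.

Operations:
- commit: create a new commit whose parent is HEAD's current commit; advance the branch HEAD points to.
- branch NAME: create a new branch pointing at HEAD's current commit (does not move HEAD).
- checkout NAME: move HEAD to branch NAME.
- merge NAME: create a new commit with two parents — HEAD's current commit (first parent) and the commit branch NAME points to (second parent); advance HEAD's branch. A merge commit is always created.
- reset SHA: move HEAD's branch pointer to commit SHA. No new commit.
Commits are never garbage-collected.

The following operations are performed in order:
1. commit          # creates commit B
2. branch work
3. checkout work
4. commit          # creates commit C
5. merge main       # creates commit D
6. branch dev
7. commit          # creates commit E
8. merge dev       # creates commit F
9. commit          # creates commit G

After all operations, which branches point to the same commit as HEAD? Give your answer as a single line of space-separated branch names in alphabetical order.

Answer: work

Derivation:
After op 1 (commit): HEAD=main@B [main=B]
After op 2 (branch): HEAD=main@B [main=B work=B]
After op 3 (checkout): HEAD=work@B [main=B work=B]
After op 4 (commit): HEAD=work@C [main=B work=C]
After op 5 (merge): HEAD=work@D [main=B work=D]
After op 6 (branch): HEAD=work@D [dev=D main=B work=D]
After op 7 (commit): HEAD=work@E [dev=D main=B work=E]
After op 8 (merge): HEAD=work@F [dev=D main=B work=F]
After op 9 (commit): HEAD=work@G [dev=D main=B work=G]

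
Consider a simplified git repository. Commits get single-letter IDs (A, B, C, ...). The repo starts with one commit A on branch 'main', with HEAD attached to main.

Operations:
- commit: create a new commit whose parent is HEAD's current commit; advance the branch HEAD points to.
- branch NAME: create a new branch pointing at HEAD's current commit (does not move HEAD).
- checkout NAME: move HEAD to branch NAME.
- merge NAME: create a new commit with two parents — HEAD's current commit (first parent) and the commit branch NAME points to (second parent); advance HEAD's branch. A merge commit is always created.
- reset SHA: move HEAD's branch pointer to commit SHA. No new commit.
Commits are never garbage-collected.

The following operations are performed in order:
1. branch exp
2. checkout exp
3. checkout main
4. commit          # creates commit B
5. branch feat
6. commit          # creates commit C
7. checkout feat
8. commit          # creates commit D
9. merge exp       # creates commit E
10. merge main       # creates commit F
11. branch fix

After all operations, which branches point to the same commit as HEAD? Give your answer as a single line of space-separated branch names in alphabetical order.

After op 1 (branch): HEAD=main@A [exp=A main=A]
After op 2 (checkout): HEAD=exp@A [exp=A main=A]
After op 3 (checkout): HEAD=main@A [exp=A main=A]
After op 4 (commit): HEAD=main@B [exp=A main=B]
After op 5 (branch): HEAD=main@B [exp=A feat=B main=B]
After op 6 (commit): HEAD=main@C [exp=A feat=B main=C]
After op 7 (checkout): HEAD=feat@B [exp=A feat=B main=C]
After op 8 (commit): HEAD=feat@D [exp=A feat=D main=C]
After op 9 (merge): HEAD=feat@E [exp=A feat=E main=C]
After op 10 (merge): HEAD=feat@F [exp=A feat=F main=C]
After op 11 (branch): HEAD=feat@F [exp=A feat=F fix=F main=C]

Answer: feat fix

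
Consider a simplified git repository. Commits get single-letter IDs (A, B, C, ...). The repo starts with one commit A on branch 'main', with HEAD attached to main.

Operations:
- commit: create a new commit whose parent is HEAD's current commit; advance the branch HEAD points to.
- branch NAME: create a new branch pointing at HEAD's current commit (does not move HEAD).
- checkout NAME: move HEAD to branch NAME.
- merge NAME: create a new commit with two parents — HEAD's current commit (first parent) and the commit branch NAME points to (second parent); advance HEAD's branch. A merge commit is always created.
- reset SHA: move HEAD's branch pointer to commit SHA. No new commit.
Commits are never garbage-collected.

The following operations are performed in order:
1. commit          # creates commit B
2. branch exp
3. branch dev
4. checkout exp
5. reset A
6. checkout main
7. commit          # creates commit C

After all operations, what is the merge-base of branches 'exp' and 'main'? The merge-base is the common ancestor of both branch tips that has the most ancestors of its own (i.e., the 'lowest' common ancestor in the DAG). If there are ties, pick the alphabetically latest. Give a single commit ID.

After op 1 (commit): HEAD=main@B [main=B]
After op 2 (branch): HEAD=main@B [exp=B main=B]
After op 3 (branch): HEAD=main@B [dev=B exp=B main=B]
After op 4 (checkout): HEAD=exp@B [dev=B exp=B main=B]
After op 5 (reset): HEAD=exp@A [dev=B exp=A main=B]
After op 6 (checkout): HEAD=main@B [dev=B exp=A main=B]
After op 7 (commit): HEAD=main@C [dev=B exp=A main=C]
ancestors(exp=A): ['A']
ancestors(main=C): ['A', 'B', 'C']
common: ['A']

Answer: A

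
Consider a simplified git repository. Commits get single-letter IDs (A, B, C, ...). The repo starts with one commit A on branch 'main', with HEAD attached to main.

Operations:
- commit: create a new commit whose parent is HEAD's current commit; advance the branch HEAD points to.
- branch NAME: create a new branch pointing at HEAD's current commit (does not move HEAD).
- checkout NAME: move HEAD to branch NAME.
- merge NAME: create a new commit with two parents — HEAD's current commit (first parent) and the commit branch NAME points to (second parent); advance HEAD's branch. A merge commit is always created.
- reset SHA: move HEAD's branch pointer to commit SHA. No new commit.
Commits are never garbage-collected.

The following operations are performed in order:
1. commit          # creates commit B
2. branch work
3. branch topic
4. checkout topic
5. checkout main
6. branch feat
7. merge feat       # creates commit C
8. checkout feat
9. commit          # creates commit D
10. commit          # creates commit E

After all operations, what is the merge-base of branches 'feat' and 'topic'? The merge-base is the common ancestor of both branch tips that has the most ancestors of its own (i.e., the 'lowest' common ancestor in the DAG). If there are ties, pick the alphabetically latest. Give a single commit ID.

After op 1 (commit): HEAD=main@B [main=B]
After op 2 (branch): HEAD=main@B [main=B work=B]
After op 3 (branch): HEAD=main@B [main=B topic=B work=B]
After op 4 (checkout): HEAD=topic@B [main=B topic=B work=B]
After op 5 (checkout): HEAD=main@B [main=B topic=B work=B]
After op 6 (branch): HEAD=main@B [feat=B main=B topic=B work=B]
After op 7 (merge): HEAD=main@C [feat=B main=C topic=B work=B]
After op 8 (checkout): HEAD=feat@B [feat=B main=C topic=B work=B]
After op 9 (commit): HEAD=feat@D [feat=D main=C topic=B work=B]
After op 10 (commit): HEAD=feat@E [feat=E main=C topic=B work=B]
ancestors(feat=E): ['A', 'B', 'D', 'E']
ancestors(topic=B): ['A', 'B']
common: ['A', 'B']

Answer: B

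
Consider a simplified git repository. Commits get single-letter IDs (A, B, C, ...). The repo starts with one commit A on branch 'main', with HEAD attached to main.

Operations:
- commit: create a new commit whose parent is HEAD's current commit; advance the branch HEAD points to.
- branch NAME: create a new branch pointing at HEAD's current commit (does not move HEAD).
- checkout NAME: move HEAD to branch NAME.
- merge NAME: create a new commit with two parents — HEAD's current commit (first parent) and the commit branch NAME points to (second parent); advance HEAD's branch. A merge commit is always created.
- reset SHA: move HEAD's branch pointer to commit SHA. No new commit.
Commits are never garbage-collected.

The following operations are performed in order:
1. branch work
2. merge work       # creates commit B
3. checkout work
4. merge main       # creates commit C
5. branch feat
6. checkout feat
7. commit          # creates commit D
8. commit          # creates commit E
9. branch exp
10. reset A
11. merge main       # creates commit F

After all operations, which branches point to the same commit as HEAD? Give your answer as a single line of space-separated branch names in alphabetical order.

After op 1 (branch): HEAD=main@A [main=A work=A]
After op 2 (merge): HEAD=main@B [main=B work=A]
After op 3 (checkout): HEAD=work@A [main=B work=A]
After op 4 (merge): HEAD=work@C [main=B work=C]
After op 5 (branch): HEAD=work@C [feat=C main=B work=C]
After op 6 (checkout): HEAD=feat@C [feat=C main=B work=C]
After op 7 (commit): HEAD=feat@D [feat=D main=B work=C]
After op 8 (commit): HEAD=feat@E [feat=E main=B work=C]
After op 9 (branch): HEAD=feat@E [exp=E feat=E main=B work=C]
After op 10 (reset): HEAD=feat@A [exp=E feat=A main=B work=C]
After op 11 (merge): HEAD=feat@F [exp=E feat=F main=B work=C]

Answer: feat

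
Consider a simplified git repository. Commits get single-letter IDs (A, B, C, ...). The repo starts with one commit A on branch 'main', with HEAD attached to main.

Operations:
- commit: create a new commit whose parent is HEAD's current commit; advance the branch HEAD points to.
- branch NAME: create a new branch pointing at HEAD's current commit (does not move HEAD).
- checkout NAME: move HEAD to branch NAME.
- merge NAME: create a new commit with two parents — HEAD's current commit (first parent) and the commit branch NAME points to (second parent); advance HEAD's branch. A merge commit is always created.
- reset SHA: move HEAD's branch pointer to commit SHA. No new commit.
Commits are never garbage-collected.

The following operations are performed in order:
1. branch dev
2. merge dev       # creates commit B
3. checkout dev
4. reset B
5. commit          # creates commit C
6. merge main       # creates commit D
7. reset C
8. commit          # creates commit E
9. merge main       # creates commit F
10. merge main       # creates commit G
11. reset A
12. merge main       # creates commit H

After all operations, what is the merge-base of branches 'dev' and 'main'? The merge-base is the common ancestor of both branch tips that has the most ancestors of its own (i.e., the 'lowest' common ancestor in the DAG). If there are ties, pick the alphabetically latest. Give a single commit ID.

After op 1 (branch): HEAD=main@A [dev=A main=A]
After op 2 (merge): HEAD=main@B [dev=A main=B]
After op 3 (checkout): HEAD=dev@A [dev=A main=B]
After op 4 (reset): HEAD=dev@B [dev=B main=B]
After op 5 (commit): HEAD=dev@C [dev=C main=B]
After op 6 (merge): HEAD=dev@D [dev=D main=B]
After op 7 (reset): HEAD=dev@C [dev=C main=B]
After op 8 (commit): HEAD=dev@E [dev=E main=B]
After op 9 (merge): HEAD=dev@F [dev=F main=B]
After op 10 (merge): HEAD=dev@G [dev=G main=B]
After op 11 (reset): HEAD=dev@A [dev=A main=B]
After op 12 (merge): HEAD=dev@H [dev=H main=B]
ancestors(dev=H): ['A', 'B', 'H']
ancestors(main=B): ['A', 'B']
common: ['A', 'B']

Answer: B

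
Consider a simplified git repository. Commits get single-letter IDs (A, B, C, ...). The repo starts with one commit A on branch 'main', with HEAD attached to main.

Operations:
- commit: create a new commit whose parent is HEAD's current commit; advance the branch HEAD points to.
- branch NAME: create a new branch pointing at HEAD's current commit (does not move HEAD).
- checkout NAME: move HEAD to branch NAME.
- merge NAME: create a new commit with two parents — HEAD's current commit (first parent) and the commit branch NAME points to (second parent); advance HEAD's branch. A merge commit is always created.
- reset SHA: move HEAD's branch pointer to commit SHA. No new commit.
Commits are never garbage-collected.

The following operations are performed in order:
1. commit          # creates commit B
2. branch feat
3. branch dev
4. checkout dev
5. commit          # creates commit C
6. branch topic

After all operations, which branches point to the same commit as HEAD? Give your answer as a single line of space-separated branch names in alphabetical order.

Answer: dev topic

Derivation:
After op 1 (commit): HEAD=main@B [main=B]
After op 2 (branch): HEAD=main@B [feat=B main=B]
After op 3 (branch): HEAD=main@B [dev=B feat=B main=B]
After op 4 (checkout): HEAD=dev@B [dev=B feat=B main=B]
After op 5 (commit): HEAD=dev@C [dev=C feat=B main=B]
After op 6 (branch): HEAD=dev@C [dev=C feat=B main=B topic=C]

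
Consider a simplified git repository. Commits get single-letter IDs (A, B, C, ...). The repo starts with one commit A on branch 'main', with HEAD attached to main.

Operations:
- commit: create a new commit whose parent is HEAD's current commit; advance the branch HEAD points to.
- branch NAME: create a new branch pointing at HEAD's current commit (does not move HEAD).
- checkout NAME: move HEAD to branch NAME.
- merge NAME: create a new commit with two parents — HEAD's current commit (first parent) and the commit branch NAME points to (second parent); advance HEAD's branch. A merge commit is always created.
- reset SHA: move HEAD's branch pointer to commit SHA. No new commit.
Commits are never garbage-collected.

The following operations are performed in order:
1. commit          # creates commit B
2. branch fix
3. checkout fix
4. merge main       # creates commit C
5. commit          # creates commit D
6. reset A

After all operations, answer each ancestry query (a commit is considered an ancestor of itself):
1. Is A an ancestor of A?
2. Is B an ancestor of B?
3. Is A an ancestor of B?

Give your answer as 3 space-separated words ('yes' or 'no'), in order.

After op 1 (commit): HEAD=main@B [main=B]
After op 2 (branch): HEAD=main@B [fix=B main=B]
After op 3 (checkout): HEAD=fix@B [fix=B main=B]
After op 4 (merge): HEAD=fix@C [fix=C main=B]
After op 5 (commit): HEAD=fix@D [fix=D main=B]
After op 6 (reset): HEAD=fix@A [fix=A main=B]
ancestors(A) = {A}; A in? yes
ancestors(B) = {A,B}; B in? yes
ancestors(B) = {A,B}; A in? yes

Answer: yes yes yes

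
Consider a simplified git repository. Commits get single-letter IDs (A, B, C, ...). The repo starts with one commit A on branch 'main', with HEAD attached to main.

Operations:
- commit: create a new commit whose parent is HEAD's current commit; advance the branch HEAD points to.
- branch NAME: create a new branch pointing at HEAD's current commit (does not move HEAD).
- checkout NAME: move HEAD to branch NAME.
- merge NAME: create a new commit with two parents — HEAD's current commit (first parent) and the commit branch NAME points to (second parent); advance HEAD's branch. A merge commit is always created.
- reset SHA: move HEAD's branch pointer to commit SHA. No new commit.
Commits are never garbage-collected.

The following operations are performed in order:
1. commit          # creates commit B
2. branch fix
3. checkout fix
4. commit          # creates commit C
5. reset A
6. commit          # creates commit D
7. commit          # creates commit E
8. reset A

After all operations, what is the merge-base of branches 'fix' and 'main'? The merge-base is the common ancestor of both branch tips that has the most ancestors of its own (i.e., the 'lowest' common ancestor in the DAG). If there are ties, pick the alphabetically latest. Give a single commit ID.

After op 1 (commit): HEAD=main@B [main=B]
After op 2 (branch): HEAD=main@B [fix=B main=B]
After op 3 (checkout): HEAD=fix@B [fix=B main=B]
After op 4 (commit): HEAD=fix@C [fix=C main=B]
After op 5 (reset): HEAD=fix@A [fix=A main=B]
After op 6 (commit): HEAD=fix@D [fix=D main=B]
After op 7 (commit): HEAD=fix@E [fix=E main=B]
After op 8 (reset): HEAD=fix@A [fix=A main=B]
ancestors(fix=A): ['A']
ancestors(main=B): ['A', 'B']
common: ['A']

Answer: A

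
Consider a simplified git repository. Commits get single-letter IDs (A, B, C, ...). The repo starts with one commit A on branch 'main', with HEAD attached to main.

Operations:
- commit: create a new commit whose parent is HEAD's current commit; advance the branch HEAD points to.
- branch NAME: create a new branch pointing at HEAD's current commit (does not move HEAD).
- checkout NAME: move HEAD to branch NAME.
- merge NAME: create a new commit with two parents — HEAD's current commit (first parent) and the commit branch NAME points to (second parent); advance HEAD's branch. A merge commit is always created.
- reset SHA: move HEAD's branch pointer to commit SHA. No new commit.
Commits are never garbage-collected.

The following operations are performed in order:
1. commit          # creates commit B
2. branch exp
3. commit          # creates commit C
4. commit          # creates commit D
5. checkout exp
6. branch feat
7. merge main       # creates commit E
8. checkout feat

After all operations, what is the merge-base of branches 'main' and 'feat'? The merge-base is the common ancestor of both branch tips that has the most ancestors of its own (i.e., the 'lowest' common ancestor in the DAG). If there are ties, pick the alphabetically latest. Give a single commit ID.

Answer: B

Derivation:
After op 1 (commit): HEAD=main@B [main=B]
After op 2 (branch): HEAD=main@B [exp=B main=B]
After op 3 (commit): HEAD=main@C [exp=B main=C]
After op 4 (commit): HEAD=main@D [exp=B main=D]
After op 5 (checkout): HEAD=exp@B [exp=B main=D]
After op 6 (branch): HEAD=exp@B [exp=B feat=B main=D]
After op 7 (merge): HEAD=exp@E [exp=E feat=B main=D]
After op 8 (checkout): HEAD=feat@B [exp=E feat=B main=D]
ancestors(main=D): ['A', 'B', 'C', 'D']
ancestors(feat=B): ['A', 'B']
common: ['A', 'B']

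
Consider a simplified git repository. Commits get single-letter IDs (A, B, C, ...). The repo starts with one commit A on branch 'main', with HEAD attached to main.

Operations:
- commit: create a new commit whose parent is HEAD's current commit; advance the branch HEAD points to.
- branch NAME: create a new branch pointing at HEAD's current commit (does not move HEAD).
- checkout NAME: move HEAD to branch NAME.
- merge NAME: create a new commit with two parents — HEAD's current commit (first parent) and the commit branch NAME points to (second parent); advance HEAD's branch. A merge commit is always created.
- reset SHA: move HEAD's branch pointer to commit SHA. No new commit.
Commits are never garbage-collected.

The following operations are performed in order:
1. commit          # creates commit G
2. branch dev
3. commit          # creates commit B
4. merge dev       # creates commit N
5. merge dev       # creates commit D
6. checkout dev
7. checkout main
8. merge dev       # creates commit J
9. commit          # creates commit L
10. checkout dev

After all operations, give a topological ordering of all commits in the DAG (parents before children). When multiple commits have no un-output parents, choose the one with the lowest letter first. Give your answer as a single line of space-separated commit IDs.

After op 1 (commit): HEAD=main@G [main=G]
After op 2 (branch): HEAD=main@G [dev=G main=G]
After op 3 (commit): HEAD=main@B [dev=G main=B]
After op 4 (merge): HEAD=main@N [dev=G main=N]
After op 5 (merge): HEAD=main@D [dev=G main=D]
After op 6 (checkout): HEAD=dev@G [dev=G main=D]
After op 7 (checkout): HEAD=main@D [dev=G main=D]
After op 8 (merge): HEAD=main@J [dev=G main=J]
After op 9 (commit): HEAD=main@L [dev=G main=L]
After op 10 (checkout): HEAD=dev@G [dev=G main=L]
commit A: parents=[]
commit B: parents=['G']
commit D: parents=['N', 'G']
commit G: parents=['A']
commit J: parents=['D', 'G']
commit L: parents=['J']
commit N: parents=['B', 'G']

Answer: A G B N D J L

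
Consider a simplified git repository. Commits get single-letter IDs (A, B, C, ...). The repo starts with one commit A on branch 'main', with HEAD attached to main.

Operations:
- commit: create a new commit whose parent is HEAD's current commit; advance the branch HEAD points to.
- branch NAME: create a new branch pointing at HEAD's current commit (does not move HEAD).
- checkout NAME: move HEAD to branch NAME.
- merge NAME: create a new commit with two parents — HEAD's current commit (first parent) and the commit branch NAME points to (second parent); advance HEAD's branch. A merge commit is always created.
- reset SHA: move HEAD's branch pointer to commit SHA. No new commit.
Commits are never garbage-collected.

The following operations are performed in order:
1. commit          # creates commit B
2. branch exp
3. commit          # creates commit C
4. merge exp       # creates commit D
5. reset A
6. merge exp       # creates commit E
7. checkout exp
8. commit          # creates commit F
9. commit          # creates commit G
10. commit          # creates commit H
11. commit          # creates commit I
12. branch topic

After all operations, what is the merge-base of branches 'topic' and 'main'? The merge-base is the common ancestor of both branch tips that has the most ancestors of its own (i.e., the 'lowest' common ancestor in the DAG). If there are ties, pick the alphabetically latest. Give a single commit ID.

Answer: B

Derivation:
After op 1 (commit): HEAD=main@B [main=B]
After op 2 (branch): HEAD=main@B [exp=B main=B]
After op 3 (commit): HEAD=main@C [exp=B main=C]
After op 4 (merge): HEAD=main@D [exp=B main=D]
After op 5 (reset): HEAD=main@A [exp=B main=A]
After op 6 (merge): HEAD=main@E [exp=B main=E]
After op 7 (checkout): HEAD=exp@B [exp=B main=E]
After op 8 (commit): HEAD=exp@F [exp=F main=E]
After op 9 (commit): HEAD=exp@G [exp=G main=E]
After op 10 (commit): HEAD=exp@H [exp=H main=E]
After op 11 (commit): HEAD=exp@I [exp=I main=E]
After op 12 (branch): HEAD=exp@I [exp=I main=E topic=I]
ancestors(topic=I): ['A', 'B', 'F', 'G', 'H', 'I']
ancestors(main=E): ['A', 'B', 'E']
common: ['A', 'B']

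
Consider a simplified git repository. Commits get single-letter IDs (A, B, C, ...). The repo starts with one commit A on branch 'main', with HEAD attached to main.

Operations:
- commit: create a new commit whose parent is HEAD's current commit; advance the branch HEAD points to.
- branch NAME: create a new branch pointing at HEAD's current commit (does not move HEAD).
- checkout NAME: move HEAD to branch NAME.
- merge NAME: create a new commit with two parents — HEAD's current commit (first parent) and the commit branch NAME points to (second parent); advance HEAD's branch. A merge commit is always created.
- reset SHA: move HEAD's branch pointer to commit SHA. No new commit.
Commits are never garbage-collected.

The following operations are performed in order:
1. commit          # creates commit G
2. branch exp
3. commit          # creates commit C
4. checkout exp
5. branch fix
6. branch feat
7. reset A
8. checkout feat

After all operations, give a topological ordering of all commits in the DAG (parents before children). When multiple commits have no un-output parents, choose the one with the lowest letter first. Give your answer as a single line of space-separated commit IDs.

After op 1 (commit): HEAD=main@G [main=G]
After op 2 (branch): HEAD=main@G [exp=G main=G]
After op 3 (commit): HEAD=main@C [exp=G main=C]
After op 4 (checkout): HEAD=exp@G [exp=G main=C]
After op 5 (branch): HEAD=exp@G [exp=G fix=G main=C]
After op 6 (branch): HEAD=exp@G [exp=G feat=G fix=G main=C]
After op 7 (reset): HEAD=exp@A [exp=A feat=G fix=G main=C]
After op 8 (checkout): HEAD=feat@G [exp=A feat=G fix=G main=C]
commit A: parents=[]
commit C: parents=['G']
commit G: parents=['A']

Answer: A G C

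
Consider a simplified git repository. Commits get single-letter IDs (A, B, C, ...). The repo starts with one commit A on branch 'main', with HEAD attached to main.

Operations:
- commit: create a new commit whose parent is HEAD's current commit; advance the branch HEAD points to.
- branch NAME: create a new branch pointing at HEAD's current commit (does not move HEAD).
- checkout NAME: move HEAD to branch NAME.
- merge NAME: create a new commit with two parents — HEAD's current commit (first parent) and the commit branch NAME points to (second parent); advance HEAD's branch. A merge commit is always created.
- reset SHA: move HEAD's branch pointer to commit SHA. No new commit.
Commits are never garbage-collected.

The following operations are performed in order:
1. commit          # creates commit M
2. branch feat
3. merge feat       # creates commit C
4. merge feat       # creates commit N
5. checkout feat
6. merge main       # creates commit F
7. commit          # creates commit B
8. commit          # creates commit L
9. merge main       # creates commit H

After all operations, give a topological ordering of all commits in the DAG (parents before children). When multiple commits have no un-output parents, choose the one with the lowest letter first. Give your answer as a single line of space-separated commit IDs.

Answer: A M C N F B L H

Derivation:
After op 1 (commit): HEAD=main@M [main=M]
After op 2 (branch): HEAD=main@M [feat=M main=M]
After op 3 (merge): HEAD=main@C [feat=M main=C]
After op 4 (merge): HEAD=main@N [feat=M main=N]
After op 5 (checkout): HEAD=feat@M [feat=M main=N]
After op 6 (merge): HEAD=feat@F [feat=F main=N]
After op 7 (commit): HEAD=feat@B [feat=B main=N]
After op 8 (commit): HEAD=feat@L [feat=L main=N]
After op 9 (merge): HEAD=feat@H [feat=H main=N]
commit A: parents=[]
commit B: parents=['F']
commit C: parents=['M', 'M']
commit F: parents=['M', 'N']
commit H: parents=['L', 'N']
commit L: parents=['B']
commit M: parents=['A']
commit N: parents=['C', 'M']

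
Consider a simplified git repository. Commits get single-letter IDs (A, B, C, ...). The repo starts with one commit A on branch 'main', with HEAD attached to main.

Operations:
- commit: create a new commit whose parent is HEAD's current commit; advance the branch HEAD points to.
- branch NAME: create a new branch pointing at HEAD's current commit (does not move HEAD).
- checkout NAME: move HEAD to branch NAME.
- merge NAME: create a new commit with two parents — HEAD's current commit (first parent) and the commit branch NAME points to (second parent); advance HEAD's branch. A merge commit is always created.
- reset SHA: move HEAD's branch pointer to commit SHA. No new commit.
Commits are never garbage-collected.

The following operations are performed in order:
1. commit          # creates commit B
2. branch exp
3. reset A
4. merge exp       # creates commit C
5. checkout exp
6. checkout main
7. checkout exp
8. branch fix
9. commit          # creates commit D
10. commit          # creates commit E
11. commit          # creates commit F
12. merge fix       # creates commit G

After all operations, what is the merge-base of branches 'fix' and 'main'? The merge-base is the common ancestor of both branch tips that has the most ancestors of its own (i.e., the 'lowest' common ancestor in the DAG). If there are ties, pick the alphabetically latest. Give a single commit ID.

Answer: B

Derivation:
After op 1 (commit): HEAD=main@B [main=B]
After op 2 (branch): HEAD=main@B [exp=B main=B]
After op 3 (reset): HEAD=main@A [exp=B main=A]
After op 4 (merge): HEAD=main@C [exp=B main=C]
After op 5 (checkout): HEAD=exp@B [exp=B main=C]
After op 6 (checkout): HEAD=main@C [exp=B main=C]
After op 7 (checkout): HEAD=exp@B [exp=B main=C]
After op 8 (branch): HEAD=exp@B [exp=B fix=B main=C]
After op 9 (commit): HEAD=exp@D [exp=D fix=B main=C]
After op 10 (commit): HEAD=exp@E [exp=E fix=B main=C]
After op 11 (commit): HEAD=exp@F [exp=F fix=B main=C]
After op 12 (merge): HEAD=exp@G [exp=G fix=B main=C]
ancestors(fix=B): ['A', 'B']
ancestors(main=C): ['A', 'B', 'C']
common: ['A', 'B']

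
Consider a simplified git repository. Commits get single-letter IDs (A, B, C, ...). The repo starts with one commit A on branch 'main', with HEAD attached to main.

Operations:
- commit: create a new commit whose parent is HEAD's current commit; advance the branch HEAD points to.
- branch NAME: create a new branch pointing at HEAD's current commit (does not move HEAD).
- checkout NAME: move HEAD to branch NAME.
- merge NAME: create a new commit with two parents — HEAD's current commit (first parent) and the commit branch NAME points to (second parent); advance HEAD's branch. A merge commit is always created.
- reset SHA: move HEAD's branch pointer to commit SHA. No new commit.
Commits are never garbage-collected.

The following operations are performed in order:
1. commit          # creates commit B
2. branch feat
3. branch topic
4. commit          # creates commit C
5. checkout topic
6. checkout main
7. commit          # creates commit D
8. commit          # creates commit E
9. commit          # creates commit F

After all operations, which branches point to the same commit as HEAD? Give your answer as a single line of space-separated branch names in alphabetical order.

Answer: main

Derivation:
After op 1 (commit): HEAD=main@B [main=B]
After op 2 (branch): HEAD=main@B [feat=B main=B]
After op 3 (branch): HEAD=main@B [feat=B main=B topic=B]
After op 4 (commit): HEAD=main@C [feat=B main=C topic=B]
After op 5 (checkout): HEAD=topic@B [feat=B main=C topic=B]
After op 6 (checkout): HEAD=main@C [feat=B main=C topic=B]
After op 7 (commit): HEAD=main@D [feat=B main=D topic=B]
After op 8 (commit): HEAD=main@E [feat=B main=E topic=B]
After op 9 (commit): HEAD=main@F [feat=B main=F topic=B]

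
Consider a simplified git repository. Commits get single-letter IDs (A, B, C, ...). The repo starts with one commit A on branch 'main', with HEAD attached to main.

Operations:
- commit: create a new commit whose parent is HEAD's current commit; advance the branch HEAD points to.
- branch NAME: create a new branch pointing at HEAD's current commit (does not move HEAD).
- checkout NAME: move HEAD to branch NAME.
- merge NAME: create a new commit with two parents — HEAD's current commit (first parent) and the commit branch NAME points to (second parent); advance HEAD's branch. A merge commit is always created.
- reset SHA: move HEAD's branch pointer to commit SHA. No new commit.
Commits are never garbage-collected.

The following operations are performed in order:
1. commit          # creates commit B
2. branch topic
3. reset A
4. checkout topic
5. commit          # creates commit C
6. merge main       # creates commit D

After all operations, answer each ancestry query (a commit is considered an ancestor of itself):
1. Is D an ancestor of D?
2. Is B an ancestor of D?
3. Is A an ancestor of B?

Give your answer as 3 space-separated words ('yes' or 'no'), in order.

After op 1 (commit): HEAD=main@B [main=B]
After op 2 (branch): HEAD=main@B [main=B topic=B]
After op 3 (reset): HEAD=main@A [main=A topic=B]
After op 4 (checkout): HEAD=topic@B [main=A topic=B]
After op 5 (commit): HEAD=topic@C [main=A topic=C]
After op 6 (merge): HEAD=topic@D [main=A topic=D]
ancestors(D) = {A,B,C,D}; D in? yes
ancestors(D) = {A,B,C,D}; B in? yes
ancestors(B) = {A,B}; A in? yes

Answer: yes yes yes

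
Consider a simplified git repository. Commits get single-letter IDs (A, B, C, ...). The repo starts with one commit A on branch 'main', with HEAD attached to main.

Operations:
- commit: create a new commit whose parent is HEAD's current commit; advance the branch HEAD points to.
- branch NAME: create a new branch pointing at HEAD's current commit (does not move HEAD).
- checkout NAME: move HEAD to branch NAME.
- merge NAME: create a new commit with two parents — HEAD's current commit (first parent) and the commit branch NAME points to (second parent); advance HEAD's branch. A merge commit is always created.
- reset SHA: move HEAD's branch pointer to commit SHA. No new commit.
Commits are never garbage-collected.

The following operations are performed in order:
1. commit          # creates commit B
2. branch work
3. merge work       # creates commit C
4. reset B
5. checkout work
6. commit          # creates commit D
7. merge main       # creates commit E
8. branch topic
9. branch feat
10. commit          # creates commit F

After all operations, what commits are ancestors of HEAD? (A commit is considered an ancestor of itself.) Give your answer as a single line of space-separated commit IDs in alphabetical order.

Answer: A B D E F

Derivation:
After op 1 (commit): HEAD=main@B [main=B]
After op 2 (branch): HEAD=main@B [main=B work=B]
After op 3 (merge): HEAD=main@C [main=C work=B]
After op 4 (reset): HEAD=main@B [main=B work=B]
After op 5 (checkout): HEAD=work@B [main=B work=B]
After op 6 (commit): HEAD=work@D [main=B work=D]
After op 7 (merge): HEAD=work@E [main=B work=E]
After op 8 (branch): HEAD=work@E [main=B topic=E work=E]
After op 9 (branch): HEAD=work@E [feat=E main=B topic=E work=E]
After op 10 (commit): HEAD=work@F [feat=E main=B topic=E work=F]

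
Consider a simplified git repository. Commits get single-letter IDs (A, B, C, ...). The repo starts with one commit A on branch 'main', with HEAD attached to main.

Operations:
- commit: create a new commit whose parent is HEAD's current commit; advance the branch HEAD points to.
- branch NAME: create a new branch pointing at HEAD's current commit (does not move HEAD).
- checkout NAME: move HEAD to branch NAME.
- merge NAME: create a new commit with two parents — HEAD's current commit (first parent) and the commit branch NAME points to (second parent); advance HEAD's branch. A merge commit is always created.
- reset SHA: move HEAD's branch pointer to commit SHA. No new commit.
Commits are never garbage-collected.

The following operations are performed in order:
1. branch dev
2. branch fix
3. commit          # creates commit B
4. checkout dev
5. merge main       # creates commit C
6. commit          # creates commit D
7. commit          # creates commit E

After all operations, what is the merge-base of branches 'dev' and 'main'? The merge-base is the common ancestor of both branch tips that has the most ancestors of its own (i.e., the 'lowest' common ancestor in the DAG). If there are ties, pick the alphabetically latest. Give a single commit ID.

Answer: B

Derivation:
After op 1 (branch): HEAD=main@A [dev=A main=A]
After op 2 (branch): HEAD=main@A [dev=A fix=A main=A]
After op 3 (commit): HEAD=main@B [dev=A fix=A main=B]
After op 4 (checkout): HEAD=dev@A [dev=A fix=A main=B]
After op 5 (merge): HEAD=dev@C [dev=C fix=A main=B]
After op 6 (commit): HEAD=dev@D [dev=D fix=A main=B]
After op 7 (commit): HEAD=dev@E [dev=E fix=A main=B]
ancestors(dev=E): ['A', 'B', 'C', 'D', 'E']
ancestors(main=B): ['A', 'B']
common: ['A', 'B']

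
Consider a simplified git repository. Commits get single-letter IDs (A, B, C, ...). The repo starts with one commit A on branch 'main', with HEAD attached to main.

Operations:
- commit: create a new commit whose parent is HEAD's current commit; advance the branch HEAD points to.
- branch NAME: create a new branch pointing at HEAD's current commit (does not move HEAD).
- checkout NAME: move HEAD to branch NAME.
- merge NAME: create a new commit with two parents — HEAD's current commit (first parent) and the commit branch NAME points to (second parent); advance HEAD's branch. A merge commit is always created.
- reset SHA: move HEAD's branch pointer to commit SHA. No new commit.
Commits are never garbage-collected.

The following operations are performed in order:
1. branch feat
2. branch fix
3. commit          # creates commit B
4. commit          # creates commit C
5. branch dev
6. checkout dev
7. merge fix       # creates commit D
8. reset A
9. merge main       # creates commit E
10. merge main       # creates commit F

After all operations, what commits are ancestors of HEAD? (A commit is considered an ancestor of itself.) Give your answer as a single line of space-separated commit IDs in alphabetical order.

Answer: A B C E F

Derivation:
After op 1 (branch): HEAD=main@A [feat=A main=A]
After op 2 (branch): HEAD=main@A [feat=A fix=A main=A]
After op 3 (commit): HEAD=main@B [feat=A fix=A main=B]
After op 4 (commit): HEAD=main@C [feat=A fix=A main=C]
After op 5 (branch): HEAD=main@C [dev=C feat=A fix=A main=C]
After op 6 (checkout): HEAD=dev@C [dev=C feat=A fix=A main=C]
After op 7 (merge): HEAD=dev@D [dev=D feat=A fix=A main=C]
After op 8 (reset): HEAD=dev@A [dev=A feat=A fix=A main=C]
After op 9 (merge): HEAD=dev@E [dev=E feat=A fix=A main=C]
After op 10 (merge): HEAD=dev@F [dev=F feat=A fix=A main=C]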